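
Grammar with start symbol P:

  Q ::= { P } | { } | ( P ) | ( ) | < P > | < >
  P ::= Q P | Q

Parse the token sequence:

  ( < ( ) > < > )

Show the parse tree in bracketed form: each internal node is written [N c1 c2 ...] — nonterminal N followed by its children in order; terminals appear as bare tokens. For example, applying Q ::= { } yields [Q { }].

[P [Q ( [P [Q < [P [Q ( )]] >] [P [Q < >]]] )]]

P
Q
( P )
( Q P )
( < P > P )
( < Q > P )
( < ( ) > P )
( < ( ) > Q )
( < ( ) > < > )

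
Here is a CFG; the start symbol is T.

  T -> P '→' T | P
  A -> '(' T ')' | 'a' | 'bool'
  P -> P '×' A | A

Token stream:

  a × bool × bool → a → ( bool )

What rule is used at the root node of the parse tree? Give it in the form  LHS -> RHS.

[T [P [P [P [A a]] × [A bool]] × [A bool]] → [T [P [A a]] → [T [P [A ( [T [P [A bool]]] )]]]]]

T -> P '→' T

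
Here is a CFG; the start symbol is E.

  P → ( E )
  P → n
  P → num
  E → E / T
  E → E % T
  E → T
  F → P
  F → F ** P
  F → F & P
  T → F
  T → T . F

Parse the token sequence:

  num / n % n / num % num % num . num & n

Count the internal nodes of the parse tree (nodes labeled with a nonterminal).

[E [E [E [E [E [E [T [F [P num]]]] / [T [F [P n]]]] % [T [F [P n]]]] / [T [F [P num]]]] % [T [F [P num]]]] % [T [T [F [P num]]] . [F [F [P num]] & [P n]]]]

29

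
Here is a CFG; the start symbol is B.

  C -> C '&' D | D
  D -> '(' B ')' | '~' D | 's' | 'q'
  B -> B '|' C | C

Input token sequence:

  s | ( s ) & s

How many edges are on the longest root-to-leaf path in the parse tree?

7

[B [B [C [D s]]] | [C [C [D ( [B [C [D s]]] )]] & [D s]]]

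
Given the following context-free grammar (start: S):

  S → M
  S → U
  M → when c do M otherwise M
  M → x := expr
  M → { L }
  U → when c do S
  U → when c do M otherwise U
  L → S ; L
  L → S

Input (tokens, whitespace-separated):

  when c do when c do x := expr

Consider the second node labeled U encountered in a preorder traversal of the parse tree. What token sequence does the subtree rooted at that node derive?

[S [U when c do [S [U when c do [S [M x := expr]]]]]]

when c do x := expr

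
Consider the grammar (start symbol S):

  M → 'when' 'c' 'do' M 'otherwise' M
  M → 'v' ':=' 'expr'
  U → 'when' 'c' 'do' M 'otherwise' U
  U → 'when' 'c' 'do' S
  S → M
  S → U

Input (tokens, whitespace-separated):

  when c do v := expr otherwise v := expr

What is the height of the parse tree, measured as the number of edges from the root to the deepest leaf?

3

[S [M when c do [M v := expr] otherwise [M v := expr]]]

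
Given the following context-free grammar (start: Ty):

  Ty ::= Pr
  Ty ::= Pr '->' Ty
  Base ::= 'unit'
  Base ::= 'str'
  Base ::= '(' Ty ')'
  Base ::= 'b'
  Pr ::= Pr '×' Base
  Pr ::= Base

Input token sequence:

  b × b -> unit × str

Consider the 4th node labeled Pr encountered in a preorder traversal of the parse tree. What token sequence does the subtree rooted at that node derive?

[Ty [Pr [Pr [Base b]] × [Base b]] -> [Ty [Pr [Pr [Base unit]] × [Base str]]]]

unit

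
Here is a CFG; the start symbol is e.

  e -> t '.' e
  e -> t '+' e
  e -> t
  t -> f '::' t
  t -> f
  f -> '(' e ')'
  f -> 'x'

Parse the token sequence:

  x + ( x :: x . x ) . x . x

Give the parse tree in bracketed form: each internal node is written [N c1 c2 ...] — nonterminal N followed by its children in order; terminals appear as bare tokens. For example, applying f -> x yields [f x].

[e [t [f x]] + [e [t [f ( [e [t [f x] :: [t [f x]]] . [e [t [f x]]]] )]] . [e [t [f x]] . [e [t [f x]]]]]]

e
t + e
f + e
x + e
x + t . e
x + f . e
x + ( e ) . e
x + ( t . e ) . e
x + ( f :: t . e ) . e
x + ( x :: t . e ) . e
x + ( x :: f . e ) . e
x + ( x :: x . e ) . e
x + ( x :: x . t ) . e
x + ( x :: x . f ) . e
x + ( x :: x . x ) . e
x + ( x :: x . x ) . t . e
x + ( x :: x . x ) . f . e
x + ( x :: x . x ) . x . e
x + ( x :: x . x ) . x . t
x + ( x :: x . x ) . x . f
x + ( x :: x . x ) . x . x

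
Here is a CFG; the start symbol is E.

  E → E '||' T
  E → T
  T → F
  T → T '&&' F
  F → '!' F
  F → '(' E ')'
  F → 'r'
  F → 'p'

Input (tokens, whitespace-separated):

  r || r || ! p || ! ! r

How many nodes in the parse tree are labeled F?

7

[E [E [E [E [T [F r]]] || [T [F r]]] || [T [F ! [F p]]]] || [T [F ! [F ! [F r]]]]]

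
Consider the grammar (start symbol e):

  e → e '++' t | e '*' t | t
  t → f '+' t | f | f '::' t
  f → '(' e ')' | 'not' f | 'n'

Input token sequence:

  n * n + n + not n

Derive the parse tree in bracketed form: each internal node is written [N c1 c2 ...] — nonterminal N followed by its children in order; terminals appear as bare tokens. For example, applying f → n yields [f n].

e
e * t
t * t
f * t
n * t
n * f + t
n * n + t
n * n + f + t
n * n + n + t
n * n + n + f
n * n + n + not f
n * n + n + not n

[e [e [t [f n]]] * [t [f n] + [t [f n] + [t [f not [f n]]]]]]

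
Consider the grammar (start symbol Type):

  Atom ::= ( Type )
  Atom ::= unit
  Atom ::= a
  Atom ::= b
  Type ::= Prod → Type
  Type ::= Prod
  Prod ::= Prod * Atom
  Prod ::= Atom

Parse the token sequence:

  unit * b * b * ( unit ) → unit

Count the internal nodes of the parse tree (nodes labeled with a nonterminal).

15

[Type [Prod [Prod [Prod [Prod [Atom unit]] * [Atom b]] * [Atom b]] * [Atom ( [Type [Prod [Atom unit]]] )]] → [Type [Prod [Atom unit]]]]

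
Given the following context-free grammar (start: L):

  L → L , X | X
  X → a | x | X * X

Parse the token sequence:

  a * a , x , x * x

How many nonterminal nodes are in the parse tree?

10

[L [L [L [X [X a] * [X a]]] , [X x]] , [X [X x] * [X x]]]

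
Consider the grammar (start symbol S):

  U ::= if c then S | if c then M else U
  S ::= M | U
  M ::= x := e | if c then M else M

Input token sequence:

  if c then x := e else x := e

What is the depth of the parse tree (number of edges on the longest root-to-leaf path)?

3

[S [M if c then [M x := e] else [M x := e]]]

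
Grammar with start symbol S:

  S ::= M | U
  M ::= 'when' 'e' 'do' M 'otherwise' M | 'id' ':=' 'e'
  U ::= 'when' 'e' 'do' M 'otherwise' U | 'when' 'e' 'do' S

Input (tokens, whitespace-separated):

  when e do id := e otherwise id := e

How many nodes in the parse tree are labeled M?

[S [M when e do [M id := e] otherwise [M id := e]]]

3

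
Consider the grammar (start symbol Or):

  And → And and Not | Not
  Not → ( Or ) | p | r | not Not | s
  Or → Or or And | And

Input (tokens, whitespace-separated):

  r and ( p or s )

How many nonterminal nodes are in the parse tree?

11

[Or [And [And [Not r]] and [Not ( [Or [Or [And [Not p]]] or [And [Not s]]] )]]]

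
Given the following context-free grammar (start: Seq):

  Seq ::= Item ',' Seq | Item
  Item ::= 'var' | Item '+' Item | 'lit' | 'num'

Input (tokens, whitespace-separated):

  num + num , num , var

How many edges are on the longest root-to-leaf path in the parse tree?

4

[Seq [Item [Item num] + [Item num]] , [Seq [Item num] , [Seq [Item var]]]]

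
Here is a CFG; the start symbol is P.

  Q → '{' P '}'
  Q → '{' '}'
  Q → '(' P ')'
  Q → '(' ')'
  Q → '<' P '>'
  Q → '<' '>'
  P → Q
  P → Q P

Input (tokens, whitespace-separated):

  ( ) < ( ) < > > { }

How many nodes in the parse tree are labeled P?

[P [Q ( )] [P [Q < [P [Q ( )] [P [Q < >]]] >] [P [Q { }]]]]

5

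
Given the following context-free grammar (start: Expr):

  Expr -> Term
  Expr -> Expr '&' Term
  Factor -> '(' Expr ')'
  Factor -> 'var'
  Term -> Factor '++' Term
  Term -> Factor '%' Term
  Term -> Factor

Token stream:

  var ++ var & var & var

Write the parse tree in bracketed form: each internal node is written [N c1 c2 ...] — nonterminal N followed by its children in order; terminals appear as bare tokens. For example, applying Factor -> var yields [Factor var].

[Expr [Expr [Expr [Term [Factor var] ++ [Term [Factor var]]]] & [Term [Factor var]]] & [Term [Factor var]]]

Expr
Expr & Term
Expr & Term & Term
Term & Term & Term
Factor ++ Term & Term & Term
var ++ Term & Term & Term
var ++ Factor & Term & Term
var ++ var & Term & Term
var ++ var & Factor & Term
var ++ var & var & Term
var ++ var & var & Factor
var ++ var & var & var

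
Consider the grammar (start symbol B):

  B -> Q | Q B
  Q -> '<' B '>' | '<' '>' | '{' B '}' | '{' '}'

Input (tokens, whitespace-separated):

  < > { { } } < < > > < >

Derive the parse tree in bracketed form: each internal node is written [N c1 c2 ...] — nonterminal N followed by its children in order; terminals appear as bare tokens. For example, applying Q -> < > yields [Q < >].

[B [Q < >] [B [Q { [B [Q { }]] }] [B [Q < [B [Q < >]] >] [B [Q < >]]]]]

B
Q B
< > B
< > Q B
< > { B } B
< > { Q } B
< > { { } } B
< > { { } } Q B
< > { { } } < B > B
< > { { } } < Q > B
< > { { } } < < > > B
< > { { } } < < > > Q
< > { { } } < < > > < >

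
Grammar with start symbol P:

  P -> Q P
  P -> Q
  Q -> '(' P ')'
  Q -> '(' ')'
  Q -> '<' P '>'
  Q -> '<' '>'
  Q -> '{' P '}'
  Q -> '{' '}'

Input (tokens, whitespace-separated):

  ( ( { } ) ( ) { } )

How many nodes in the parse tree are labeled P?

[P [Q ( [P [Q ( [P [Q { }]] )] [P [Q ( )] [P [Q { }]]]] )]]

5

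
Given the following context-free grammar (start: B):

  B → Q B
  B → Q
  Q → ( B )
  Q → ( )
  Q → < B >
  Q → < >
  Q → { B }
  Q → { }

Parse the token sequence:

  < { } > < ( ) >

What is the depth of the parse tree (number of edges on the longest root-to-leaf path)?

5

[B [Q < [B [Q { }]] >] [B [Q < [B [Q ( )]] >]]]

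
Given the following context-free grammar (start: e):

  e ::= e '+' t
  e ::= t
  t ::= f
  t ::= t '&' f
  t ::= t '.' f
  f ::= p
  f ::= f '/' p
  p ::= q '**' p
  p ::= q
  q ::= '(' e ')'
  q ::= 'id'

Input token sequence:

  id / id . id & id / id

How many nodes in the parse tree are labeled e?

[e [t [t [t [f [f [p [q id]]] / [p [q id]]]] . [f [p [q id]]]] & [f [f [p [q id]]] / [p [q id]]]]]

1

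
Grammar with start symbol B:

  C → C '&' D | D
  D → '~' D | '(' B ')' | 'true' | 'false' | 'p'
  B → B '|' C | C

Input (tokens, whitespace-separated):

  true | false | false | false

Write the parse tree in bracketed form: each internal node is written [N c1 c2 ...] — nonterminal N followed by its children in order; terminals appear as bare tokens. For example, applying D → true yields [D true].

[B [B [B [B [C [D true]]] | [C [D false]]] | [C [D false]]] | [C [D false]]]

B
B | C
B | C | C
B | C | C | C
C | C | C | C
D | C | C | C
true | C | C | C
true | D | C | C
true | false | C | C
true | false | D | C
true | false | false | C
true | false | false | D
true | false | false | false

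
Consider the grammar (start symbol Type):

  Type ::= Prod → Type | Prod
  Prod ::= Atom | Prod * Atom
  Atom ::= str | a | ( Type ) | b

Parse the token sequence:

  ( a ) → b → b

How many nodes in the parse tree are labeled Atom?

4

[Type [Prod [Atom ( [Type [Prod [Atom a]]] )]] → [Type [Prod [Atom b]] → [Type [Prod [Atom b]]]]]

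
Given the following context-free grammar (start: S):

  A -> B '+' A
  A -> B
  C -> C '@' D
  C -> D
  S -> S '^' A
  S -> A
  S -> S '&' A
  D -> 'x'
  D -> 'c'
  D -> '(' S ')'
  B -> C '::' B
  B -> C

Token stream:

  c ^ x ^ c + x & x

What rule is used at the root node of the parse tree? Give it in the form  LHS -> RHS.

[S [S [S [S [A [B [C [D c]]]]] ^ [A [B [C [D x]]]]] ^ [A [B [C [D c]]] + [A [B [C [D x]]]]]] & [A [B [C [D x]]]]]

S -> S '&' A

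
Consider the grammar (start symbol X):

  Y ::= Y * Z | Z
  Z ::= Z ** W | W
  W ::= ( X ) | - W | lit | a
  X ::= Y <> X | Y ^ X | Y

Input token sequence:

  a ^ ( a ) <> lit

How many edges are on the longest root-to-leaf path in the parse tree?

9

[X [Y [Z [W a]]] ^ [X [Y [Z [W ( [X [Y [Z [W a]]]] )]]] <> [X [Y [Z [W lit]]]]]]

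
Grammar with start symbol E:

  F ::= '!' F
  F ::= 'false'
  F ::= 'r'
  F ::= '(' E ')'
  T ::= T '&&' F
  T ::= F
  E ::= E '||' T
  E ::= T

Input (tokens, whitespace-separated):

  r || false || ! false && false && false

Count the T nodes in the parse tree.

5

[E [E [E [T [F r]]] || [T [F false]]] || [T [T [T [F ! [F false]]] && [F false]] && [F false]]]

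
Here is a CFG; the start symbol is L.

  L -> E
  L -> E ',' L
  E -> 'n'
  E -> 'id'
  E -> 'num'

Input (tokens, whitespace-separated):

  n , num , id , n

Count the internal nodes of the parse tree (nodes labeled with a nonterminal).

8

[L [E n] , [L [E num] , [L [E id] , [L [E n]]]]]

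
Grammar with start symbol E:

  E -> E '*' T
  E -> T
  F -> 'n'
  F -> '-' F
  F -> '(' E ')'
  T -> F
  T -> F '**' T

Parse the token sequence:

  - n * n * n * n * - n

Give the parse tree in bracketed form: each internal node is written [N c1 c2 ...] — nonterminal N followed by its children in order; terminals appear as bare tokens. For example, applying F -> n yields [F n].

E
E * T
E * T * T
E * T * T * T
E * T * T * T * T
T * T * T * T * T
F * T * T * T * T
- F * T * T * T * T
- n * T * T * T * T
- n * F * T * T * T
- n * n * T * T * T
- n * n * F * T * T
- n * n * n * T * T
- n * n * n * F * T
- n * n * n * n * T
- n * n * n * n * F
- n * n * n * n * - F
- n * n * n * n * - n

[E [E [E [E [E [T [F - [F n]]]] * [T [F n]]] * [T [F n]]] * [T [F n]]] * [T [F - [F n]]]]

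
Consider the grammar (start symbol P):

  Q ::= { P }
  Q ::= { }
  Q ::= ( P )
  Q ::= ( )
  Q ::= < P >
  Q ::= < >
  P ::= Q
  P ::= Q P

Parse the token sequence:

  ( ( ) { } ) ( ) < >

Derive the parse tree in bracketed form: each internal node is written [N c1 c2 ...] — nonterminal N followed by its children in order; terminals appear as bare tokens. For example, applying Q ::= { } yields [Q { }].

[P [Q ( [P [Q ( )] [P [Q { }]]] )] [P [Q ( )] [P [Q < >]]]]

P
Q P
( P ) P
( Q P ) P
( ( ) P ) P
( ( ) Q ) P
( ( ) { } ) P
( ( ) { } ) Q P
( ( ) { } ) ( ) P
( ( ) { } ) ( ) Q
( ( ) { } ) ( ) < >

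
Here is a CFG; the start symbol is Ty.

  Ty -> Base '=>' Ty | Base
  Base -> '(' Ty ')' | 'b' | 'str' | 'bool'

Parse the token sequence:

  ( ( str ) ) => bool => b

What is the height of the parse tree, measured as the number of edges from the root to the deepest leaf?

[Ty [Base ( [Ty [Base ( [Ty [Base str]] )]] )] => [Ty [Base bool] => [Ty [Base b]]]]

6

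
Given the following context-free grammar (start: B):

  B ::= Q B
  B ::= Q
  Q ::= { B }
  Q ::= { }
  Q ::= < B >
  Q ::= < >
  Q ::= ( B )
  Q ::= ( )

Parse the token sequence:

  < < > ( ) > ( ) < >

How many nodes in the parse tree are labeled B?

5

[B [Q < [B [Q < >] [B [Q ( )]]] >] [B [Q ( )] [B [Q < >]]]]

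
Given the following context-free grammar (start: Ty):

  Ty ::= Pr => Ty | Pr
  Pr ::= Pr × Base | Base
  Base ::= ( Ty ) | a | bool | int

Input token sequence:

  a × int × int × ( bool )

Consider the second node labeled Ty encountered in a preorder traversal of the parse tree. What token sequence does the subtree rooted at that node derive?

bool

[Ty [Pr [Pr [Pr [Pr [Base a]] × [Base int]] × [Base int]] × [Base ( [Ty [Pr [Base bool]]] )]]]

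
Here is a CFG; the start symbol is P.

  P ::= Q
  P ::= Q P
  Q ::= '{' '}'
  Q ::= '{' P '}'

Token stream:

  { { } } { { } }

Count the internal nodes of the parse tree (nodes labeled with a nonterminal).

8

[P [Q { [P [Q { }]] }] [P [Q { [P [Q { }]] }]]]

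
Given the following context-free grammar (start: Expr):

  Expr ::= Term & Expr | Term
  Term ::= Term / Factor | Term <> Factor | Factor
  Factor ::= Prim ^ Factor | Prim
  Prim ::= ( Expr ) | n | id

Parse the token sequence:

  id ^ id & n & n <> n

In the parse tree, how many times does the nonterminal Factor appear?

[Expr [Term [Factor [Prim id] ^ [Factor [Prim id]]]] & [Expr [Term [Factor [Prim n]]] & [Expr [Term [Term [Factor [Prim n]]] <> [Factor [Prim n]]]]]]

5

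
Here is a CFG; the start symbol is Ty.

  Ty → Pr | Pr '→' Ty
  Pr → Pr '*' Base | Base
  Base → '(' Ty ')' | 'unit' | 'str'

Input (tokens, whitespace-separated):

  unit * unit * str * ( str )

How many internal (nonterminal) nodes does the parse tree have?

12

[Ty [Pr [Pr [Pr [Pr [Base unit]] * [Base unit]] * [Base str]] * [Base ( [Ty [Pr [Base str]]] )]]]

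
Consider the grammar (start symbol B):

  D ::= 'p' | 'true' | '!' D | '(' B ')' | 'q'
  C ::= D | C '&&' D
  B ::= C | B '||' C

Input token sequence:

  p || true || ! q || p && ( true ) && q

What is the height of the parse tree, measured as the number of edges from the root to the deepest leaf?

[B [B [B [B [C [D p]]] || [C [D true]]] || [C [D ! [D q]]]] || [C [C [C [D p]] && [D ( [B [C [D true]]] )]] && [D q]]]

7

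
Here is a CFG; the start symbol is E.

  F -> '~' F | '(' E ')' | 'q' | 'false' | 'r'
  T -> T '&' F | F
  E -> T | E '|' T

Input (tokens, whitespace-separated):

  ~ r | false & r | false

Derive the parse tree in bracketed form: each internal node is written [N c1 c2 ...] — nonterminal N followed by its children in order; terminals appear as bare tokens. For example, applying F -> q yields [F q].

E
E | T
E | T | T
T | T | T
F | T | T
~ F | T | T
~ r | T | T
~ r | T & F | T
~ r | F & F | T
~ r | false & F | T
~ r | false & r | T
~ r | false & r | F
~ r | false & r | false

[E [E [E [T [F ~ [F r]]]] | [T [T [F false]] & [F r]]] | [T [F false]]]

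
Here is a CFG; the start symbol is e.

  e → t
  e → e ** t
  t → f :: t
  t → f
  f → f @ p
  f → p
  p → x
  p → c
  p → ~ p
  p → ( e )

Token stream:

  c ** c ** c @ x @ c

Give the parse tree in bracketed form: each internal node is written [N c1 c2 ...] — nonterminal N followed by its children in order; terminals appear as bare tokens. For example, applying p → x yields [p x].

[e [e [e [t [f [p c]]]] ** [t [f [p c]]]] ** [t [f [f [f [p c]] @ [p x]] @ [p c]]]]

e
e ** t
e ** t ** t
t ** t ** t
f ** t ** t
p ** t ** t
c ** t ** t
c ** f ** t
c ** p ** t
c ** c ** t
c ** c ** f
c ** c ** f @ p
c ** c ** f @ p @ p
c ** c ** p @ p @ p
c ** c ** c @ p @ p
c ** c ** c @ x @ p
c ** c ** c @ x @ c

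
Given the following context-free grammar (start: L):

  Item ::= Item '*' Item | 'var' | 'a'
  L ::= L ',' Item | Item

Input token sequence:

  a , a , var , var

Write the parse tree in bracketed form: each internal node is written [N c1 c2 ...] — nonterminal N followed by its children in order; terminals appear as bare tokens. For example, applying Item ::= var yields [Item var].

[L [L [L [L [Item a]] , [Item a]] , [Item var]] , [Item var]]

L
L , Item
L , Item , Item
L , Item , Item , Item
Item , Item , Item , Item
a , Item , Item , Item
a , a , Item , Item
a , a , var , Item
a , a , var , var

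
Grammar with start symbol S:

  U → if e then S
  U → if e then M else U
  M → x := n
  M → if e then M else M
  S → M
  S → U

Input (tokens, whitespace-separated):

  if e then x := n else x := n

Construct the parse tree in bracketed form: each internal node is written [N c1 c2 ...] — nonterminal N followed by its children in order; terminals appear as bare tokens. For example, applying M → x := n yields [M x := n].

S
M
if e then M else M
if e then x := n else M
if e then x := n else x := n

[S [M if e then [M x := n] else [M x := n]]]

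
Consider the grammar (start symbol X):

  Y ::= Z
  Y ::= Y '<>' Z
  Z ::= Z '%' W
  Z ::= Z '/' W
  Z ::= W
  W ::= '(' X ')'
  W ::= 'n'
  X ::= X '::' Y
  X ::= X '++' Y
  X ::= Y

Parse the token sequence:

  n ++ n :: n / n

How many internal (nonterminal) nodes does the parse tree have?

14

[X [X [X [Y [Z [W n]]]] ++ [Y [Z [W n]]]] :: [Y [Z [Z [W n]] / [W n]]]]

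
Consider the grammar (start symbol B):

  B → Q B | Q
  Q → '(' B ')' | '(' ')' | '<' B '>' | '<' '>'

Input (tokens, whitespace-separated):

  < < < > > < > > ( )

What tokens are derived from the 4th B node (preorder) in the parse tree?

< >

[B [Q < [B [Q < [B [Q < >]] >] [B [Q < >]]] >] [B [Q ( )]]]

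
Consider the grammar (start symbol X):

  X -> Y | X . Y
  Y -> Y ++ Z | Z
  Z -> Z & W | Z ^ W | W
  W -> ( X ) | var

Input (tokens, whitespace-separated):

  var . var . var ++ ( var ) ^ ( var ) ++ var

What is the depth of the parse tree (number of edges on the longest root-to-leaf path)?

[X [X [X [Y [Z [W var]]]] . [Y [Z [W var]]]] . [Y [Y [Y [Z [W var]]] ++ [Z [Z [W ( [X [Y [Z [W var]]]] )]] ^ [W ( [X [Y [Z [W var]]]] )]]] ++ [Z [W var]]]]

10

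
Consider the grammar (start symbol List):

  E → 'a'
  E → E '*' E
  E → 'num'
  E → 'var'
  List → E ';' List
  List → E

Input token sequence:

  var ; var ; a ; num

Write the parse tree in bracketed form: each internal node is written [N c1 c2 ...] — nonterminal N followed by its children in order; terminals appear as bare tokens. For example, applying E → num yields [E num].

[List [E var] ; [List [E var] ; [List [E a] ; [List [E num]]]]]

List
E ; List
var ; List
var ; E ; List
var ; var ; List
var ; var ; E ; List
var ; var ; a ; List
var ; var ; a ; E
var ; var ; a ; num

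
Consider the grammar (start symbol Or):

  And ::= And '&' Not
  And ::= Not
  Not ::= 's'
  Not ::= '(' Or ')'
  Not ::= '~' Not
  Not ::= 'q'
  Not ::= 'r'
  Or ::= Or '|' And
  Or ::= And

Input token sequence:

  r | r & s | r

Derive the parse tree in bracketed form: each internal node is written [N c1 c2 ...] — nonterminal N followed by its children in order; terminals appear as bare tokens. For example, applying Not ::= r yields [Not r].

Or
Or | And
Or | And | And
And | And | And
Not | And | And
r | And | And
r | And & Not | And
r | Not & Not | And
r | r & Not | And
r | r & s | And
r | r & s | Not
r | r & s | r

[Or [Or [Or [And [Not r]]] | [And [And [Not r]] & [Not s]]] | [And [Not r]]]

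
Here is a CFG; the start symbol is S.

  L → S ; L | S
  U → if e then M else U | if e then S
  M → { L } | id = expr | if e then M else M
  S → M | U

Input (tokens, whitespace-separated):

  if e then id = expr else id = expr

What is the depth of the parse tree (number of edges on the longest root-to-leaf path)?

3

[S [M if e then [M id = expr] else [M id = expr]]]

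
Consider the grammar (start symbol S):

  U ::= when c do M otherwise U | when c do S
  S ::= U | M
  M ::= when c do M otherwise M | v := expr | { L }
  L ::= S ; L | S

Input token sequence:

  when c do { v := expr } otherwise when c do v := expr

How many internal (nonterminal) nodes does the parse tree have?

9

[S [U when c do [M { [L [S [M v := expr]]] }] otherwise [U when c do [S [M v := expr]]]]]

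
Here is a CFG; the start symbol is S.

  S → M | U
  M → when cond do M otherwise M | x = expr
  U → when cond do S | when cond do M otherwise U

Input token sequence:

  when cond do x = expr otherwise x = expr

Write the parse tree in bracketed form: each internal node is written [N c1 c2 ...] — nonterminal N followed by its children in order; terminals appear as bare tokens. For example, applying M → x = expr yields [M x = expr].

[S [M when cond do [M x = expr] otherwise [M x = expr]]]

S
M
when cond do M otherwise M
when cond do x = expr otherwise M
when cond do x = expr otherwise x = expr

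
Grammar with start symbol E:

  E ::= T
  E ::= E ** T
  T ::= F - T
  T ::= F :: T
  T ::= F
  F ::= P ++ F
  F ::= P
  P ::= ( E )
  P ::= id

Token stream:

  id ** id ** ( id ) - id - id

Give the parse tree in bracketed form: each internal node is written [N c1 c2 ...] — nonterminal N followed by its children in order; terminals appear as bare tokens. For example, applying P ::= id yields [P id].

[E [E [E [T [F [P id]]]] ** [T [F [P id]]]] ** [T [F [P ( [E [T [F [P id]]]] )]] - [T [F [P id]] - [T [F [P id]]]]]]

E
E ** T
E ** T ** T
T ** T ** T
F ** T ** T
P ** T ** T
id ** T ** T
id ** F ** T
id ** P ** T
id ** id ** T
id ** id ** F - T
id ** id ** P - T
id ** id ** ( E ) - T
id ** id ** ( T ) - T
id ** id ** ( F ) - T
id ** id ** ( P ) - T
id ** id ** ( id ) - T
id ** id ** ( id ) - F - T
id ** id ** ( id ) - P - T
id ** id ** ( id ) - id - T
id ** id ** ( id ) - id - F
id ** id ** ( id ) - id - P
id ** id ** ( id ) - id - id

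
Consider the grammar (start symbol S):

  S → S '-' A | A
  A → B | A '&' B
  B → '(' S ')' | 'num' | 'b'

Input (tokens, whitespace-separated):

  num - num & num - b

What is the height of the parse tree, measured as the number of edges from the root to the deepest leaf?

[S [S [S [A [B num]]] - [A [A [B num]] & [B num]]] - [A [B b]]]

5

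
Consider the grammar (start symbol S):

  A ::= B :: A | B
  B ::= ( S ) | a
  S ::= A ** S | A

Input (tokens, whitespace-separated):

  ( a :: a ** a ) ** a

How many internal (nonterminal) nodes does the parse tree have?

14

[S [A [B ( [S [A [B a] :: [A [B a]]] ** [S [A [B a]]]] )]] ** [S [A [B a]]]]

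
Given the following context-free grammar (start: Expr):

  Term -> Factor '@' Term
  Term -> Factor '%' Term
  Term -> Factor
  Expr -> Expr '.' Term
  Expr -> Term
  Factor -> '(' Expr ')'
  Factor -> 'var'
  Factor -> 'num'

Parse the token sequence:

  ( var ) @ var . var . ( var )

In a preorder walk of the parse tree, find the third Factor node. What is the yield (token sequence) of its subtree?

[Expr [Expr [Expr [Term [Factor ( [Expr [Term [Factor var]]] )] @ [Term [Factor var]]]] . [Term [Factor var]]] . [Term [Factor ( [Expr [Term [Factor var]]] )]]]

var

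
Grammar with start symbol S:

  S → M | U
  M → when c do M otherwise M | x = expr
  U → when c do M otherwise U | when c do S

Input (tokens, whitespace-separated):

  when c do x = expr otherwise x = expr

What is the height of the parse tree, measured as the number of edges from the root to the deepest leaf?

3

[S [M when c do [M x = expr] otherwise [M x = expr]]]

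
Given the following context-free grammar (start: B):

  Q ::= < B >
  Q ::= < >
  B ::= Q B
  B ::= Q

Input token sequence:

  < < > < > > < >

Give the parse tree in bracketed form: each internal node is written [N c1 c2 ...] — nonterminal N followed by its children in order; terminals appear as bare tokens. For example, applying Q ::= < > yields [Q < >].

[B [Q < [B [Q < >] [B [Q < >]]] >] [B [Q < >]]]

B
Q B
< B > B
< Q B > B
< < > B > B
< < > Q > B
< < > < > > B
< < > < > > Q
< < > < > > < >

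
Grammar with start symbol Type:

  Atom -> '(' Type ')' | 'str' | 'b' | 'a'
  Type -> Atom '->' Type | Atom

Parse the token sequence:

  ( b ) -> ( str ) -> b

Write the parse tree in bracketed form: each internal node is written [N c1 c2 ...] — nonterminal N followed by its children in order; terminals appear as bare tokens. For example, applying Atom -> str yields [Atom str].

[Type [Atom ( [Type [Atom b]] )] -> [Type [Atom ( [Type [Atom str]] )] -> [Type [Atom b]]]]

Type
Atom -> Type
( Type ) -> Type
( Atom ) -> Type
( b ) -> Type
( b ) -> Atom -> Type
( b ) -> ( Type ) -> Type
( b ) -> ( Atom ) -> Type
( b ) -> ( str ) -> Type
( b ) -> ( str ) -> Atom
( b ) -> ( str ) -> b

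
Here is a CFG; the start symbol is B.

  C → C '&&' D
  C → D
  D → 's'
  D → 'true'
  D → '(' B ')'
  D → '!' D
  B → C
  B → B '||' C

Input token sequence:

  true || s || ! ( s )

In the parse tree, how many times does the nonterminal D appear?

[B [B [B [C [D true]]] || [C [D s]]] || [C [D ! [D ( [B [C [D s]]] )]]]]

5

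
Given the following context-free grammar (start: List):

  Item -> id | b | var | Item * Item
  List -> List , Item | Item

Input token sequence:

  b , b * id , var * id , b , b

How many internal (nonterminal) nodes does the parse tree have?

14

[List [List [List [List [List [Item b]] , [Item [Item b] * [Item id]]] , [Item [Item var] * [Item id]]] , [Item b]] , [Item b]]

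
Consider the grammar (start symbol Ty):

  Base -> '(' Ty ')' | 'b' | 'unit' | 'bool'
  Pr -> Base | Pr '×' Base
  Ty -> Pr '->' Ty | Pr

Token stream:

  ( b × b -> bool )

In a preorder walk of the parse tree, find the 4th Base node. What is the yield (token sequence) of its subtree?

bool

[Ty [Pr [Base ( [Ty [Pr [Pr [Base b]] × [Base b]] -> [Ty [Pr [Base bool]]]] )]]]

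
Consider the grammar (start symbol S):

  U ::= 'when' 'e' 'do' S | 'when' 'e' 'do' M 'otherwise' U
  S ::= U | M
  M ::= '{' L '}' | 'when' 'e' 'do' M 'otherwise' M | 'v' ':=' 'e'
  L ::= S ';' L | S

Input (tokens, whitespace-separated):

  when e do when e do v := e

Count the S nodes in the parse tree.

[S [U when e do [S [U when e do [S [M v := e]]]]]]

3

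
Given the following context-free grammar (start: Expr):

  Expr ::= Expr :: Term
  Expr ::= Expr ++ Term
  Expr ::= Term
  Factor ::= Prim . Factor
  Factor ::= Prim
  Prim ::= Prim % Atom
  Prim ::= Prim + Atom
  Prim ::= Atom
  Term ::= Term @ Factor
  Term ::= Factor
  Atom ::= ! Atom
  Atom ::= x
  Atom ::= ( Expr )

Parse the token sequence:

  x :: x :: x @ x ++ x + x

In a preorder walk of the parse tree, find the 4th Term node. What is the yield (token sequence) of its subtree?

[Expr [Expr [Expr [Expr [Term [Factor [Prim [Atom x]]]]] :: [Term [Factor [Prim [Atom x]]]]] :: [Term [Term [Factor [Prim [Atom x]]]] @ [Factor [Prim [Atom x]]]]] ++ [Term [Factor [Prim [Prim [Atom x]] + [Atom x]]]]]

x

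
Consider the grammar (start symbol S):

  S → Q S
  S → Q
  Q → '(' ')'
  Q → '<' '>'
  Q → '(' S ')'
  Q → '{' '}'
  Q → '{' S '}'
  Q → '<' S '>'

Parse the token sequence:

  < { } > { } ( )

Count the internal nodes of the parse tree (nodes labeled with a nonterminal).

8

[S [Q < [S [Q { }]] >] [S [Q { }] [S [Q ( )]]]]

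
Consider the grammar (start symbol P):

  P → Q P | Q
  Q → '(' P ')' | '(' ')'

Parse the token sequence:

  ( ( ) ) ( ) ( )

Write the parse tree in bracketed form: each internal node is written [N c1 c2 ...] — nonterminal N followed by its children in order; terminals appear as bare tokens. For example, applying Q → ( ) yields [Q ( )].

[P [Q ( [P [Q ( )]] )] [P [Q ( )] [P [Q ( )]]]]

P
Q P
( P ) P
( Q ) P
( ( ) ) P
( ( ) ) Q P
( ( ) ) ( ) P
( ( ) ) ( ) Q
( ( ) ) ( ) ( )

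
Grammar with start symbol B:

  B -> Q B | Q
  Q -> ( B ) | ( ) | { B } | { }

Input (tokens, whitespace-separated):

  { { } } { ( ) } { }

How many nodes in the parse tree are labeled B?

5

[B [Q { [B [Q { }]] }] [B [Q { [B [Q ( )]] }] [B [Q { }]]]]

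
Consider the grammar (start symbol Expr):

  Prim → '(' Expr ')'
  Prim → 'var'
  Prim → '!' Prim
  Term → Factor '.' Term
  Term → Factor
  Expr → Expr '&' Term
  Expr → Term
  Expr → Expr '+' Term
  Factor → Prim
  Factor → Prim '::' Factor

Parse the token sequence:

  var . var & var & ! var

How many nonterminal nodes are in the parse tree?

16

[Expr [Expr [Expr [Term [Factor [Prim var]] . [Term [Factor [Prim var]]]]] & [Term [Factor [Prim var]]]] & [Term [Factor [Prim ! [Prim var]]]]]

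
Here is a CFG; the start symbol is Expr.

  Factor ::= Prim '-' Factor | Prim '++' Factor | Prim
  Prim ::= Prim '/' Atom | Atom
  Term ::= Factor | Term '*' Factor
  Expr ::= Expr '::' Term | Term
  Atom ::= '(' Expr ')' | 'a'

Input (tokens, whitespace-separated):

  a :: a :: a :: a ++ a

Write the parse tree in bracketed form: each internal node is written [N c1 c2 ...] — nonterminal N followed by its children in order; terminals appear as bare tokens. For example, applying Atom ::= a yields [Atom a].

[Expr [Expr [Expr [Expr [Term [Factor [Prim [Atom a]]]]] :: [Term [Factor [Prim [Atom a]]]]] :: [Term [Factor [Prim [Atom a]]]]] :: [Term [Factor [Prim [Atom a]] ++ [Factor [Prim [Atom a]]]]]]

Expr
Expr :: Term
Expr :: Term :: Term
Expr :: Term :: Term :: Term
Term :: Term :: Term :: Term
Factor :: Term :: Term :: Term
Prim :: Term :: Term :: Term
Atom :: Term :: Term :: Term
a :: Term :: Term :: Term
a :: Factor :: Term :: Term
a :: Prim :: Term :: Term
a :: Atom :: Term :: Term
a :: a :: Term :: Term
a :: a :: Factor :: Term
a :: a :: Prim :: Term
a :: a :: Atom :: Term
a :: a :: a :: Term
a :: a :: a :: Factor
a :: a :: a :: Prim ++ Factor
a :: a :: a :: Atom ++ Factor
a :: a :: a :: a ++ Factor
a :: a :: a :: a ++ Prim
a :: a :: a :: a ++ Atom
a :: a :: a :: a ++ a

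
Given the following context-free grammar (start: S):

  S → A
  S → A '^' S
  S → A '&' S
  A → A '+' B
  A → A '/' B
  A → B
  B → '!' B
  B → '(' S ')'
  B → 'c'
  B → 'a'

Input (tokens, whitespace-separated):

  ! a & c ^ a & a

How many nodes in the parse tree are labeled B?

5

[S [A [B ! [B a]]] & [S [A [B c]] ^ [S [A [B a]] & [S [A [B a]]]]]]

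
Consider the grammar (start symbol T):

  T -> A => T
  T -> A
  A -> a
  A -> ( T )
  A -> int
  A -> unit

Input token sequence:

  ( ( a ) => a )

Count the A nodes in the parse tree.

[T [A ( [T [A ( [T [A a]] )] => [T [A a]]] )]]

4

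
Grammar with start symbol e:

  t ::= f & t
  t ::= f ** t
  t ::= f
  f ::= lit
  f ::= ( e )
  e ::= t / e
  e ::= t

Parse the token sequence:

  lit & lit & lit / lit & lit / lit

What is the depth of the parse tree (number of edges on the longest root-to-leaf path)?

5

[e [t [f lit] & [t [f lit] & [t [f lit]]]] / [e [t [f lit] & [t [f lit]]] / [e [t [f lit]]]]]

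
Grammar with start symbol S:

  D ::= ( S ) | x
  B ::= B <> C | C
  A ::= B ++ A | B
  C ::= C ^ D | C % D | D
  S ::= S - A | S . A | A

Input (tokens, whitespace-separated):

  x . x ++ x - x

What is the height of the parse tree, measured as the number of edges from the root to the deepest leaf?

[S [S [S [A [B [C [D x]]]]] . [A [B [C [D x]]] ++ [A [B [C [D x]]]]]] - [A [B [C [D x]]]]]

7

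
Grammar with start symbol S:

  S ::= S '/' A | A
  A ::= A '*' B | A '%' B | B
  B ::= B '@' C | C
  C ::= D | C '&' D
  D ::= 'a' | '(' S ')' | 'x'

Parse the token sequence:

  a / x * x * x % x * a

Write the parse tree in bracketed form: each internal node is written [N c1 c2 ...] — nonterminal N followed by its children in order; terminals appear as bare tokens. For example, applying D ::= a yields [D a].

[S [S [A [B [C [D a]]]]] / [A [A [A [A [A [B [C [D x]]]] * [B [C [D x]]]] * [B [C [D x]]]] % [B [C [D x]]]] * [B [C [D a]]]]]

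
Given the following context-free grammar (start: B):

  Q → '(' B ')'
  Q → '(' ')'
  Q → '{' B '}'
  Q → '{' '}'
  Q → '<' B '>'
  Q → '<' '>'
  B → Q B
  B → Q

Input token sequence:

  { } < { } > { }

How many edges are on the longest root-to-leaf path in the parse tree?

5

[B [Q { }] [B [Q < [B [Q { }]] >] [B [Q { }]]]]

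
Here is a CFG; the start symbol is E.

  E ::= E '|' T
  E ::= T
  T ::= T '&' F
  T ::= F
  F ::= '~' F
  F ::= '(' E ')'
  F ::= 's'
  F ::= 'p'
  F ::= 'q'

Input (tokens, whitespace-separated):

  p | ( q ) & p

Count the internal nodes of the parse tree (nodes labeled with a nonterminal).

11

[E [E [T [F p]]] | [T [T [F ( [E [T [F q]]] )]] & [F p]]]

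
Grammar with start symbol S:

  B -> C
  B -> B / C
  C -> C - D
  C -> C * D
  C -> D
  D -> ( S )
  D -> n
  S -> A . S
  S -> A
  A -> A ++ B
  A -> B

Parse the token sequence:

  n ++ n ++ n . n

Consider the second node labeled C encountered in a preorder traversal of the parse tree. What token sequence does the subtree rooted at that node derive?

n

[S [A [A [A [B [C [D n]]]] ++ [B [C [D n]]]] ++ [B [C [D n]]]] . [S [A [B [C [D n]]]]]]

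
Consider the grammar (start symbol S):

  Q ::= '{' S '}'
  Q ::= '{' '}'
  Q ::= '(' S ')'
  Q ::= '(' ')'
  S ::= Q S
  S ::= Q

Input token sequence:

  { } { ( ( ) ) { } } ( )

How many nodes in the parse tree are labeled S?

[S [Q { }] [S [Q { [S [Q ( [S [Q ( )]] )] [S [Q { }]]] }] [S [Q ( )]]]]

6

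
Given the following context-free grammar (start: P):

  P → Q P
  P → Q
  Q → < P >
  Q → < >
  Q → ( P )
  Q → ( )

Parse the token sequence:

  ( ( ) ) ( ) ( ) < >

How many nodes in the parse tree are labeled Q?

[P [Q ( [P [Q ( )]] )] [P [Q ( )] [P [Q ( )] [P [Q < >]]]]]

5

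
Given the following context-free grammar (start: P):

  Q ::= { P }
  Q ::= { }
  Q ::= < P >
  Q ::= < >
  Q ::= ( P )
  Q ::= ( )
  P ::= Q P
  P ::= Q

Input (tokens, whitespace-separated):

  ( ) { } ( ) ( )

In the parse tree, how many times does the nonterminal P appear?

[P [Q ( )] [P [Q { }] [P [Q ( )] [P [Q ( )]]]]]

4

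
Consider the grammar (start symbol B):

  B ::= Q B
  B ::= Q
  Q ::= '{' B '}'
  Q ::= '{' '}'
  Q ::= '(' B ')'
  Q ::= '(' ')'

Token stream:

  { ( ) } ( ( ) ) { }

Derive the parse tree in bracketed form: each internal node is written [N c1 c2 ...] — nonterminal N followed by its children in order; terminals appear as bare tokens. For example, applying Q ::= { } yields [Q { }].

B
Q B
{ B } B
{ Q } B
{ ( ) } B
{ ( ) } Q B
{ ( ) } ( B ) B
{ ( ) } ( Q ) B
{ ( ) } ( ( ) ) B
{ ( ) } ( ( ) ) Q
{ ( ) } ( ( ) ) { }

[B [Q { [B [Q ( )]] }] [B [Q ( [B [Q ( )]] )] [B [Q { }]]]]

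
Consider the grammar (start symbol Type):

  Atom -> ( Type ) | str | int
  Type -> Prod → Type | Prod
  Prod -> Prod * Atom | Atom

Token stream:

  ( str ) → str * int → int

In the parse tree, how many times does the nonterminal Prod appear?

5

[Type [Prod [Atom ( [Type [Prod [Atom str]]] )]] → [Type [Prod [Prod [Atom str]] * [Atom int]] → [Type [Prod [Atom int]]]]]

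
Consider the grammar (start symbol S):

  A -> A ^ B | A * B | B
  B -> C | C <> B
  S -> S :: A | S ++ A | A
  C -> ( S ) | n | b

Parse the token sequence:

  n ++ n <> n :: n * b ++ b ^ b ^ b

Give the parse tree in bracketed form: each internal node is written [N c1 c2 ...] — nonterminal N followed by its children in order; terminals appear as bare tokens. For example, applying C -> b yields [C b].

[S [S [S [S [A [B [C n]]]] ++ [A [B [C n] <> [B [C n]]]]] :: [A [A [B [C n]]] * [B [C b]]]] ++ [A [A [A [B [C b]]] ^ [B [C b]]] ^ [B [C b]]]]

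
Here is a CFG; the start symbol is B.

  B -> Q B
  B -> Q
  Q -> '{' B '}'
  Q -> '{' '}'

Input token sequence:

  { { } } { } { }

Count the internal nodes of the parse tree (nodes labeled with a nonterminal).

8

[B [Q { [B [Q { }]] }] [B [Q { }] [B [Q { }]]]]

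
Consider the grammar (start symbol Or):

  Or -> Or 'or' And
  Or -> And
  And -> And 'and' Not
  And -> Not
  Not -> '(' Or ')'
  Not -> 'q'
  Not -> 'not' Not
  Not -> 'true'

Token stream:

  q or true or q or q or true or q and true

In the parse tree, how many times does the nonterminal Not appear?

[Or [Or [Or [Or [Or [Or [And [Not q]]] or [And [Not true]]] or [And [Not q]]] or [And [Not q]]] or [And [Not true]]] or [And [And [Not q]] and [Not true]]]

7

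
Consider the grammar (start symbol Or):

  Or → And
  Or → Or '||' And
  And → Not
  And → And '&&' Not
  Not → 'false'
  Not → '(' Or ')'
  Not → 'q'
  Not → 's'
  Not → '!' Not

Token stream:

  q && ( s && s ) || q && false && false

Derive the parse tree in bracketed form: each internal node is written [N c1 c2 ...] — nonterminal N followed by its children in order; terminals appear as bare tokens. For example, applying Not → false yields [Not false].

Or
Or || And
And || And
And && Not || And
Not && Not || And
q && Not || And
q && ( Or ) || And
q && ( And ) || And
q && ( And && Not ) || And
q && ( Not && Not ) || And
q && ( s && Not ) || And
q && ( s && s ) || And
q && ( s && s ) || And && Not
q && ( s && s ) || And && Not && Not
q && ( s && s ) || Not && Not && Not
q && ( s && s ) || q && Not && Not
q && ( s && s ) || q && false && Not
q && ( s && s ) || q && false && false

[Or [Or [And [And [Not q]] && [Not ( [Or [And [And [Not s]] && [Not s]]] )]]] || [And [And [And [Not q]] && [Not false]] && [Not false]]]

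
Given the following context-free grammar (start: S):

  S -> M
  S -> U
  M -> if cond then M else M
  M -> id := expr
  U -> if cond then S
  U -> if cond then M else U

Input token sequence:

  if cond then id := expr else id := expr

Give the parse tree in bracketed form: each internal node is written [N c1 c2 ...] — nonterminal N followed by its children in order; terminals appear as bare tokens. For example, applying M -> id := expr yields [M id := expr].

[S [M if cond then [M id := expr] else [M id := expr]]]

S
M
if cond then M else M
if cond then id := expr else M
if cond then id := expr else id := expr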